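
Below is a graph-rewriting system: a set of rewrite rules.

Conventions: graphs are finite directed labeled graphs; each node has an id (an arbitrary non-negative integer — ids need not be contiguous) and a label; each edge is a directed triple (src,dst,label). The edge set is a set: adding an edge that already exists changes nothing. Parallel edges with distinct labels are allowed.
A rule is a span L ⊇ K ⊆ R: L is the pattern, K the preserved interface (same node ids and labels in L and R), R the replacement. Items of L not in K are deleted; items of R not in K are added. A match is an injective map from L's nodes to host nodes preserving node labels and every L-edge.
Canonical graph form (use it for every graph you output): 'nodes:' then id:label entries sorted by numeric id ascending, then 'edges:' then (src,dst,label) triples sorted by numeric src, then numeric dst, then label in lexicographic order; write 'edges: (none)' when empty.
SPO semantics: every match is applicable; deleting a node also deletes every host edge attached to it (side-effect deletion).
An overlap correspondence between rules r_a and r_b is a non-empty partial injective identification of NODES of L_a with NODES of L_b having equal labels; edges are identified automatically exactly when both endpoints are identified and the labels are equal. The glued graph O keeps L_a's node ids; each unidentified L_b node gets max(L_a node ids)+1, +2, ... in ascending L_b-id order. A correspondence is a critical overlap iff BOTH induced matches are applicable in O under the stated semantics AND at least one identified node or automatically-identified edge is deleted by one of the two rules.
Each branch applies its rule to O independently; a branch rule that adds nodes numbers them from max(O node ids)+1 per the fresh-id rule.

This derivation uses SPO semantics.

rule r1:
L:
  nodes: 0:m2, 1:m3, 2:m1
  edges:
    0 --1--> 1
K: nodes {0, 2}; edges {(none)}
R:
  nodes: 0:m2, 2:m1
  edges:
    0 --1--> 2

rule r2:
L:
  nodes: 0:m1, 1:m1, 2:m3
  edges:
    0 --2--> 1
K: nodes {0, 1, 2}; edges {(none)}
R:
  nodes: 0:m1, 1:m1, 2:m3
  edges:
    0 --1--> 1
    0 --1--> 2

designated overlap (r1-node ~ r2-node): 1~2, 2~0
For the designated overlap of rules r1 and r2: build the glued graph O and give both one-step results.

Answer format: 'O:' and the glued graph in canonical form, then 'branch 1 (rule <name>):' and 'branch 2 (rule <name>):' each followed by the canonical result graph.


O:
nodes: 0:m2, 1:m3, 2:m1, 3:m1
edges: (0,1,1); (2,3,2)
branch 1 (rule r1):
nodes: 0:m2, 2:m1, 3:m1
edges: (0,2,1); (2,3,2)
branch 2 (rule r2):
nodes: 0:m2, 1:m3, 2:m1, 3:m1
edges: (0,1,1); (2,1,1); (2,3,1)


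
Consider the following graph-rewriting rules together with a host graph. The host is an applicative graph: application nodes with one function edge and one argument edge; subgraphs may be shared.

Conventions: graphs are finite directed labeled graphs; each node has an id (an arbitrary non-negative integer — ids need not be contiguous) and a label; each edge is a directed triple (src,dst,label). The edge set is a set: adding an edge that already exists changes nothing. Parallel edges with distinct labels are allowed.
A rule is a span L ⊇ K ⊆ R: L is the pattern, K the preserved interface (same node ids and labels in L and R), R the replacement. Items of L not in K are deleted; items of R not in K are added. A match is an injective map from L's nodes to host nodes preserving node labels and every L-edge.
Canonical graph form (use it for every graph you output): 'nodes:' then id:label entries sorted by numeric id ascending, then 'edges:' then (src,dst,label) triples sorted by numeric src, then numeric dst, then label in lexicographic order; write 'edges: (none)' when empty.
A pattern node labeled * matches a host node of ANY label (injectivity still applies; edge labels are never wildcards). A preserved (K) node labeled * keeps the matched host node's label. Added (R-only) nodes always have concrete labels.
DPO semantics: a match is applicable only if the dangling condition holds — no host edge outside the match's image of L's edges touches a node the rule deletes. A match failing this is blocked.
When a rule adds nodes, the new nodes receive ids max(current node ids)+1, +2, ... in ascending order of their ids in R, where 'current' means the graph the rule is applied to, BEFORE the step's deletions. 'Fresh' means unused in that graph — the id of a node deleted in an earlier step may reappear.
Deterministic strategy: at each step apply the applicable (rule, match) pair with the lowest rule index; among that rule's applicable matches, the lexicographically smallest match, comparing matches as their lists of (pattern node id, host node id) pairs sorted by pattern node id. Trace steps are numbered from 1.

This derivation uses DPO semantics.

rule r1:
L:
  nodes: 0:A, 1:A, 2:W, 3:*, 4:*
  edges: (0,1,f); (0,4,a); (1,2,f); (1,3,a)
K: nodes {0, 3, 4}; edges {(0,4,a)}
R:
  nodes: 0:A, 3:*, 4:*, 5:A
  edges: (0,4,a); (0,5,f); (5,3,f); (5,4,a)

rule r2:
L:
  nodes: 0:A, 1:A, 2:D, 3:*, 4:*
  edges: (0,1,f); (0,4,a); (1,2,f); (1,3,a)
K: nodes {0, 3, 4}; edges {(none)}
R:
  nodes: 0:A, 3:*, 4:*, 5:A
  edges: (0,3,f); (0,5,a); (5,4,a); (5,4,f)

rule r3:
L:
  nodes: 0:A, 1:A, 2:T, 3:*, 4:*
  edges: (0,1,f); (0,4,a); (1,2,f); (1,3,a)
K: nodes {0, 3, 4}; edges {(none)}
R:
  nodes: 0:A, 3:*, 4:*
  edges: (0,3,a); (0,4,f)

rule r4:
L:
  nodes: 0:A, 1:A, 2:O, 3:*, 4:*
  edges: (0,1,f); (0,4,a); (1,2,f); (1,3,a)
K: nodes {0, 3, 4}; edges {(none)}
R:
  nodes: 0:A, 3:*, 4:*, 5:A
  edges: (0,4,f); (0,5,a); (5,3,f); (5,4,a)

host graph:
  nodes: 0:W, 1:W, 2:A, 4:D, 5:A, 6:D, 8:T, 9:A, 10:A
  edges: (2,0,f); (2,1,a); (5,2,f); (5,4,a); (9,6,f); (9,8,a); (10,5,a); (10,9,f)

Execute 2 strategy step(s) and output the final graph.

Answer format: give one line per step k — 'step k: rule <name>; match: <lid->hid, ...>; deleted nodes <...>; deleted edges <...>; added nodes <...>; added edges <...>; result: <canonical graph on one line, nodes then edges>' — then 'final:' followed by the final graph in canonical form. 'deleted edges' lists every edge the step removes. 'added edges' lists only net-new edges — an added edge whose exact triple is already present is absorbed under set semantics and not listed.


step 1: rule r1; match: 0->5, 1->2, 2->0, 3->1, 4->4; deleted nodes 0, 2; deleted edges (2,0,f); (2,1,a); (5,2,f); added nodes 11; added edges (5,11,f); (11,1,f); (11,4,a); result: nodes: 1:W, 4:D, 5:A, 6:D, 8:T, 9:A, 10:A, 11:A edges: (5,4,a); (5,11,f); (9,6,f); (9,8,a); (10,5,a); (10,9,f); (11,1,f); (11,4,a)
step 2: rule r2; match: 0->10, 1->9, 2->6, 3->8, 4->5; deleted nodes 6, 9; deleted edges (9,6,f); (9,8,a); (10,5,a); (10,9,f); added nodes 12; added edges (10,8,f); (10,12,a); (12,5,a); (12,5,f); result: nodes: 1:W, 4:D, 5:A, 8:T, 10:A, 11:A, 12:A edges: (5,4,a); (5,11,f); (10,8,f); (10,12,a); (11,1,f); (11,4,a); (12,5,a); (12,5,f)
final:
nodes: 1:W, 4:D, 5:A, 8:T, 10:A, 11:A, 12:A
edges: (5,4,a); (5,11,f); (10,8,f); (10,12,a); (11,1,f); (11,4,a); (12,5,a); (12,5,f)


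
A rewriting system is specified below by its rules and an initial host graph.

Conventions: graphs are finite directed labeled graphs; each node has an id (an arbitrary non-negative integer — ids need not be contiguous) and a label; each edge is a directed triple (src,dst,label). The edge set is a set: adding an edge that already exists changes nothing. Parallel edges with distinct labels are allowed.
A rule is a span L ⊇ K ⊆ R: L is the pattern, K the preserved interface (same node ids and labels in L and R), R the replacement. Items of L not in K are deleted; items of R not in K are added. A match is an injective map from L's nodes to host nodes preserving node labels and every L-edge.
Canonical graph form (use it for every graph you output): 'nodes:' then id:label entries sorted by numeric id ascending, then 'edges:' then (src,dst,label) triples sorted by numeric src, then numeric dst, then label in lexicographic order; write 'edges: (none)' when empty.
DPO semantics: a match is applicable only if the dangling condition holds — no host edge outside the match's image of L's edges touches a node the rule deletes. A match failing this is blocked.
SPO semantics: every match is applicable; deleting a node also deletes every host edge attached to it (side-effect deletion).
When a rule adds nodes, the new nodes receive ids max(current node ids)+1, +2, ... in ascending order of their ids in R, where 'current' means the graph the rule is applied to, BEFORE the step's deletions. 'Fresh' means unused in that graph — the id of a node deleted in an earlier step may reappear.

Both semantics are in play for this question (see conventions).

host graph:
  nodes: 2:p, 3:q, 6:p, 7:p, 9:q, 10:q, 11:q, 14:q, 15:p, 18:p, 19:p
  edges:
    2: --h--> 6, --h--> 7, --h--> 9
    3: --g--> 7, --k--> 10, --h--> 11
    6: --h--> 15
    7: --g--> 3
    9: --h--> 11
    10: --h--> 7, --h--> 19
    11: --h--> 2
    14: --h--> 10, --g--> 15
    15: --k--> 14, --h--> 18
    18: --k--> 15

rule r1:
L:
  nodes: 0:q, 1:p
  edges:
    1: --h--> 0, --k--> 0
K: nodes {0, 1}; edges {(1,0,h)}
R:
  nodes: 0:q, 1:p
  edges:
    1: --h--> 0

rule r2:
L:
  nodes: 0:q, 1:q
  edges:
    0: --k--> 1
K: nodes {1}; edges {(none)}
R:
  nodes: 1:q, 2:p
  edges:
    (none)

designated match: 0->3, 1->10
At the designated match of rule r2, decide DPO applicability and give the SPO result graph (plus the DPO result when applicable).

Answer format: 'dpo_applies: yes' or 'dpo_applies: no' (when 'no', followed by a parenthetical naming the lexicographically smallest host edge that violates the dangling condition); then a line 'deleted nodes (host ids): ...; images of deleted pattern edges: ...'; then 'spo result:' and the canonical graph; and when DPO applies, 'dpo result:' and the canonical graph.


dpo_applies: no
(the rule deletes node 3, which keeps host edge (3,7,g) outside the match image — the dangling condition fails, DPO blocks; SPO proceeds and side-deletes such edges)
deleted nodes (host ids): 3; images of deleted pattern edges: (3,10,k)
spo result:
nodes: 2:p, 6:p, 7:p, 9:q, 10:q, 11:q, 14:q, 15:p, 18:p, 19:p, 20:p
edges: (2,6,h); (2,7,h); (2,9,h); (6,15,h); (9,11,h); (10,7,h); (10,19,h); (11,2,h); (14,10,h); (14,15,g); (15,14,k); (15,18,h); (18,15,k)


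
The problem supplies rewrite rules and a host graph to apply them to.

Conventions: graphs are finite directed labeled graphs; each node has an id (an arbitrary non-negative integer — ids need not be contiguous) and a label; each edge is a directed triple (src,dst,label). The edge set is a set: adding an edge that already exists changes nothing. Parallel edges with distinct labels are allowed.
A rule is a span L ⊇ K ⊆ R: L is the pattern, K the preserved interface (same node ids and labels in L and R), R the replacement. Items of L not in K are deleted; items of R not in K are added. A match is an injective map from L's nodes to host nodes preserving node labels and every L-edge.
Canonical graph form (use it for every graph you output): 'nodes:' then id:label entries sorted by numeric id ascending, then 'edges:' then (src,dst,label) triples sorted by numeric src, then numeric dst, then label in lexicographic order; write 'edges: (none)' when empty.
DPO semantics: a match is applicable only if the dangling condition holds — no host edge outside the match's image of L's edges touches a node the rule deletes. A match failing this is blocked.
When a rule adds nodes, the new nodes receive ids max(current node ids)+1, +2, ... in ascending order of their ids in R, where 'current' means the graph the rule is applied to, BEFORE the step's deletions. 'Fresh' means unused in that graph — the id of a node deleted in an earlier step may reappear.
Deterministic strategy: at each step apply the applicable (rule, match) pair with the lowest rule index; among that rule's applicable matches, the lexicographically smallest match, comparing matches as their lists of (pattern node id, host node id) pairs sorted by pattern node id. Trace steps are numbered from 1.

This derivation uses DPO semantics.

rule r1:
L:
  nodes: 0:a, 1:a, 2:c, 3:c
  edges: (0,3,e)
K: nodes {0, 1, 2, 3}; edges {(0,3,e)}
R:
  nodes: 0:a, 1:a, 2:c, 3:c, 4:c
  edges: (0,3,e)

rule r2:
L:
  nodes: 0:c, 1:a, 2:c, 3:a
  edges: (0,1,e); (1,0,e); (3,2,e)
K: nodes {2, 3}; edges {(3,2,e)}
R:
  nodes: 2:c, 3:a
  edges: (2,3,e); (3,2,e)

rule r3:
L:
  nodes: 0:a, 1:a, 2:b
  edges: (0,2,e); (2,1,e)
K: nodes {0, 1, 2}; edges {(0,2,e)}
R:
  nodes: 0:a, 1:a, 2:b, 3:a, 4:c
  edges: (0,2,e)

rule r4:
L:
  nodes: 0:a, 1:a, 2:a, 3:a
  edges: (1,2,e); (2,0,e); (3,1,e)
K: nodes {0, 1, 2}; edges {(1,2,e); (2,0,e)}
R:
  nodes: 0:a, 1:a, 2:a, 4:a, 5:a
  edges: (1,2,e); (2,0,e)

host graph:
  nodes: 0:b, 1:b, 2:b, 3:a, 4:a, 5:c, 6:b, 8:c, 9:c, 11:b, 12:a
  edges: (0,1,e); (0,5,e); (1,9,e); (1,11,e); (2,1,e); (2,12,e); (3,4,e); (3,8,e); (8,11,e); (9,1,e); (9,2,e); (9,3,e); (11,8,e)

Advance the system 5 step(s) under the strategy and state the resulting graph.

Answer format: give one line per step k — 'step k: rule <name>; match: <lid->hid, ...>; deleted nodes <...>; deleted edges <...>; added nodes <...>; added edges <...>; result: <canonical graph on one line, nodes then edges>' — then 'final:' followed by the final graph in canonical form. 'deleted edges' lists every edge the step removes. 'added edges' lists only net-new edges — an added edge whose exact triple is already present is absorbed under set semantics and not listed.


step 1: rule r1; match: 0->3, 1->4, 2->5, 3->8; deleted nodes (none); deleted edges (none); added nodes 13; added edges (none); result: nodes: 0:b, 1:b, 2:b, 3:a, 4:a, 5:c, 6:b, 8:c, 9:c, 11:b, 12:a, 13:c edges: (0,1,e); (0,5,e); (1,9,e); (1,11,e); (2,1,e); (2,12,e); (3,4,e); (3,8,e); (8,11,e); (9,1,e); (9,2,e); (9,3,e); (11,8,e)
step 2: rule r1; match: 0->3, 1->4, 2->5, 3->8; deleted nodes (none); deleted edges (none); added nodes 14; added edges (none); result: nodes: 0:b, 1:b, 2:b, 3:a, 4:a, 5:c, 6:b, 8:c, 9:c, 11:b, 12:a, 13:c, 14:c edges: (0,1,e); (0,5,e); (1,9,e); (1,11,e); (2,1,e); (2,12,e); (3,4,e); (3,8,e); (8,11,e); (9,1,e); (9,2,e); (9,3,e); (11,8,e)
step 3: rule r1; match: 0->3, 1->4, 2->5, 3->8; deleted nodes (none); deleted edges (none); added nodes 15; added edges (none); result: nodes: 0:b, 1:b, 2:b, 3:a, 4:a, 5:c, 6:b, 8:c, 9:c, 11:b, 12:a, 13:c, 14:c, 15:c edges: (0,1,e); (0,5,e); (1,9,e); (1,11,e); (2,1,e); (2,12,e); (3,4,e); (3,8,e); (8,11,e); (9,1,e); (9,2,e); (9,3,e); (11,8,e)
step 4: rule r1; match: 0->3, 1->4, 2->5, 3->8; deleted nodes (none); deleted edges (none); added nodes 16; added edges (none); result: nodes: 0:b, 1:b, 2:b, 3:a, 4:a, 5:c, 6:b, 8:c, 9:c, 11:b, 12:a, 13:c, 14:c, 15:c, 16:c edges: (0,1,e); (0,5,e); (1,9,e); (1,11,e); (2,1,e); (2,12,e); (3,4,e); (3,8,e); (8,11,e); (9,1,e); (9,2,e); (9,3,e); (11,8,e)
step 5: rule r1; match: 0->3, 1->4, 2->5, 3->8; deleted nodes (none); deleted edges (none); added nodes 17; added edges (none); result: nodes: 0:b, 1:b, 2:b, 3:a, 4:a, 5:c, 6:b, 8:c, 9:c, 11:b, 12:a, 13:c, 14:c, 15:c, 16:c, 17:c edges: (0,1,e); (0,5,e); (1,9,e); (1,11,e); (2,1,e); (2,12,e); (3,4,e); (3,8,e); (8,11,e); (9,1,e); (9,2,e); (9,3,e); (11,8,e)
final:
nodes: 0:b, 1:b, 2:b, 3:a, 4:a, 5:c, 6:b, 8:c, 9:c, 11:b, 12:a, 13:c, 14:c, 15:c, 16:c, 17:c
edges: (0,1,e); (0,5,e); (1,9,e); (1,11,e); (2,1,e); (2,12,e); (3,4,e); (3,8,e); (8,11,e); (9,1,e); (9,2,e); (9,3,e); (11,8,e)


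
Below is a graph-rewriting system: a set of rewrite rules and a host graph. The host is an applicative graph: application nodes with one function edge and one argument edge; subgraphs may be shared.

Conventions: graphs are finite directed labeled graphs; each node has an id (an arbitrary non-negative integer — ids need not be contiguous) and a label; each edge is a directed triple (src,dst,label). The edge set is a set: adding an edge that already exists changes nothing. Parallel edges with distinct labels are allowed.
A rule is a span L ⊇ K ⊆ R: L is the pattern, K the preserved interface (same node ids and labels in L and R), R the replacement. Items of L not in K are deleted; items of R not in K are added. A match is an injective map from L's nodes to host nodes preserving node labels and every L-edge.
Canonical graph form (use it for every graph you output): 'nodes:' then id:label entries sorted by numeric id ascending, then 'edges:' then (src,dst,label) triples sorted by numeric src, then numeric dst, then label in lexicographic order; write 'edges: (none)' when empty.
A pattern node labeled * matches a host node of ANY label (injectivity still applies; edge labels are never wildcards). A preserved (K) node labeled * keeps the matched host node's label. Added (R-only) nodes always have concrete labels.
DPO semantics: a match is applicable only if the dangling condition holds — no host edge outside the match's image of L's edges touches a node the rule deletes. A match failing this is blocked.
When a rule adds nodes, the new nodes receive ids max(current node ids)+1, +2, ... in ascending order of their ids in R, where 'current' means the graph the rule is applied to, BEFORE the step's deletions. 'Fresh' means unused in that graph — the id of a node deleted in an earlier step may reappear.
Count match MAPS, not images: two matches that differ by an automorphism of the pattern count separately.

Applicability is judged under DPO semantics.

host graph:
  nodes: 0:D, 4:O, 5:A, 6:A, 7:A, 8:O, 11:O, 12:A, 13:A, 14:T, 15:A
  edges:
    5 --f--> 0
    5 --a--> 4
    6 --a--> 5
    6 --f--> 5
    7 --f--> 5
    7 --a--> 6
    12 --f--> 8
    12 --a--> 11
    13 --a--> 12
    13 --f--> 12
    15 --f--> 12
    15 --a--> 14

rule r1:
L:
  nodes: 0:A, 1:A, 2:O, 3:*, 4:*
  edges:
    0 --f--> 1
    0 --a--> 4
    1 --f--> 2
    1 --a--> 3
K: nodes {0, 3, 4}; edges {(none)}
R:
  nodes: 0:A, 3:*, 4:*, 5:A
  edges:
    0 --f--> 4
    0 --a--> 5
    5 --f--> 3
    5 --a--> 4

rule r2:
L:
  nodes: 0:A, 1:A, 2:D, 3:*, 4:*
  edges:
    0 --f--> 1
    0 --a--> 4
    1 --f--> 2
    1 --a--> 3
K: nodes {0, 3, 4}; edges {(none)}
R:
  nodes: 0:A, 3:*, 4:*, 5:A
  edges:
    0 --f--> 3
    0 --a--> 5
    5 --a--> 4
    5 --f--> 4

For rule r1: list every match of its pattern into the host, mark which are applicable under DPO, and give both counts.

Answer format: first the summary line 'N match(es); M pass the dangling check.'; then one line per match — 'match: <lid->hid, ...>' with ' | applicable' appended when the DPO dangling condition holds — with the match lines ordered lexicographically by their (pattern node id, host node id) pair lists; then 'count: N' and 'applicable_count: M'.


1 match(es); 0 pass the dangling check.
match: 0->15, 1->12, 2->8, 3->11, 4->14
count: 1
applicable_count: 0


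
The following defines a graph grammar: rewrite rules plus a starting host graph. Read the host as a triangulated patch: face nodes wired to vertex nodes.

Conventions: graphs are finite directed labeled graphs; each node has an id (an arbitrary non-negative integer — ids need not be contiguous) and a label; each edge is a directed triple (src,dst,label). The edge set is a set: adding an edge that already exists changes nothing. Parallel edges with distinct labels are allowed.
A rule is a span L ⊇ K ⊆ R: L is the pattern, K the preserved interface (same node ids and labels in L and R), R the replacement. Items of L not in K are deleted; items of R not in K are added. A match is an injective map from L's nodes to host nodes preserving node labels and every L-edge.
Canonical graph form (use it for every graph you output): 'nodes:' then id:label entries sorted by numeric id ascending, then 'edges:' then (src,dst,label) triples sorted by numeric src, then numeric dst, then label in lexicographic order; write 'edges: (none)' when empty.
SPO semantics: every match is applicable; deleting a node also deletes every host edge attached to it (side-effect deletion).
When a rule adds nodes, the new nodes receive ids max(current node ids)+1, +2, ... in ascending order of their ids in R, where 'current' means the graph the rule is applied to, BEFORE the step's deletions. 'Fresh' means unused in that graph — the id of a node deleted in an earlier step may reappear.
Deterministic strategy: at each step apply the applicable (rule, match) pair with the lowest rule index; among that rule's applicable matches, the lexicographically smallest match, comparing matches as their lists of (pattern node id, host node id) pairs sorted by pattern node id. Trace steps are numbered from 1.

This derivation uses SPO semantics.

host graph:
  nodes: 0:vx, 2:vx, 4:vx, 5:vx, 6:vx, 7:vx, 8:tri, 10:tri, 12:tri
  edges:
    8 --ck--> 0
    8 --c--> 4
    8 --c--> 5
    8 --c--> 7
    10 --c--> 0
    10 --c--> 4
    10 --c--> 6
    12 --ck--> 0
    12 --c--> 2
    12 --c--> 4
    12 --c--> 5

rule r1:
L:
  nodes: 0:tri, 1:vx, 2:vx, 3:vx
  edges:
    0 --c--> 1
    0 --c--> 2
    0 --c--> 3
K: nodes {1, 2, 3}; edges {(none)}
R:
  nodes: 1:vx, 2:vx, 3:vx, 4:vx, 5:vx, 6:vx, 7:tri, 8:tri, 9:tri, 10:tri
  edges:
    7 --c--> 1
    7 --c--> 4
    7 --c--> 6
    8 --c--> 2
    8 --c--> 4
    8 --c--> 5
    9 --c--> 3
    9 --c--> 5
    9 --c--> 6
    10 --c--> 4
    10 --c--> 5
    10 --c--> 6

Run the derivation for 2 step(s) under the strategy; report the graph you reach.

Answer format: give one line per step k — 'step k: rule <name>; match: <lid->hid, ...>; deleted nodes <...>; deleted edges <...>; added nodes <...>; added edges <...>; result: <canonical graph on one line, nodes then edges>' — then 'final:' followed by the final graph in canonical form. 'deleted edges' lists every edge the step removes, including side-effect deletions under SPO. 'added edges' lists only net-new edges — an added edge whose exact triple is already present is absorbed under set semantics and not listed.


step 1: rule r1; match: 0->8, 1->4, 2->5, 3->7; deleted nodes 8; deleted edges (8,0,ck); (8,4,c); (8,5,c); (8,7,c); added nodes 13, 14, 15, 16, 17, 18, 19; added edges (16,4,c); (16,13,c); (16,15,c); (17,5,c); (17,13,c); (17,14,c); (18,7,c); (18,14,c); (18,15,c); (19,13,c); (19,14,c); (19,15,c); result: nodes: 0:vx, 2:vx, 4:vx, 5:vx, 6:vx, 7:vx, 10:tri, 12:tri, 13:vx, 14:vx, 15:vx, 16:tri, 17:tri, 18:tri, 19:tri edges: (10,0,c); (10,4,c); (10,6,c); (12,0,ck); (12,2,c); (12,4,c); (12,5,c); (16,4,c); (16,13,c); (16,15,c); (17,5,c); (17,13,c); (17,14,c); (18,7,c); (18,14,c); (18,15,c); (19,13,c); (19,14,c); (19,15,c)
step 2: rule r1; match: 0->10, 1->0, 2->4, 3->6; deleted nodes 10; deleted edges (10,0,c); (10,4,c); (10,6,c); added nodes 20, 21, 22, 23, 24, 25, 26; added edges (23,0,c); (23,20,c); (23,22,c); (24,4,c); (24,20,c); (24,21,c); (25,6,c); (25,21,c); (25,22,c); (26,20,c); (26,21,c); (26,22,c); result: nodes: 0:vx, 2:vx, 4:vx, 5:vx, 6:vx, 7:vx, 12:tri, 13:vx, 14:vx, 15:vx, 16:tri, 17:tri, 18:tri, 19:tri, 20:vx, 21:vx, 22:vx, 23:tri, 24:tri, 25:tri, 26:tri edges: (12,0,ck); (12,2,c); (12,4,c); (12,5,c); (16,4,c); (16,13,c); (16,15,c); (17,5,c); (17,13,c); (17,14,c); (18,7,c); (18,14,c); (18,15,c); (19,13,c); (19,14,c); (19,15,c); (23,0,c); (23,20,c); (23,22,c); (24,4,c); (24,20,c); (24,21,c); (25,6,c); (25,21,c); (25,22,c); (26,20,c); (26,21,c); (26,22,c)
final:
nodes: 0:vx, 2:vx, 4:vx, 5:vx, 6:vx, 7:vx, 12:tri, 13:vx, 14:vx, 15:vx, 16:tri, 17:tri, 18:tri, 19:tri, 20:vx, 21:vx, 22:vx, 23:tri, 24:tri, 25:tri, 26:tri
edges: (12,0,ck); (12,2,c); (12,4,c); (12,5,c); (16,4,c); (16,13,c); (16,15,c); (17,5,c); (17,13,c); (17,14,c); (18,7,c); (18,14,c); (18,15,c); (19,13,c); (19,14,c); (19,15,c); (23,0,c); (23,20,c); (23,22,c); (24,4,c); (24,20,c); (24,21,c); (25,6,c); (25,21,c); (25,22,c); (26,20,c); (26,21,c); (26,22,c)


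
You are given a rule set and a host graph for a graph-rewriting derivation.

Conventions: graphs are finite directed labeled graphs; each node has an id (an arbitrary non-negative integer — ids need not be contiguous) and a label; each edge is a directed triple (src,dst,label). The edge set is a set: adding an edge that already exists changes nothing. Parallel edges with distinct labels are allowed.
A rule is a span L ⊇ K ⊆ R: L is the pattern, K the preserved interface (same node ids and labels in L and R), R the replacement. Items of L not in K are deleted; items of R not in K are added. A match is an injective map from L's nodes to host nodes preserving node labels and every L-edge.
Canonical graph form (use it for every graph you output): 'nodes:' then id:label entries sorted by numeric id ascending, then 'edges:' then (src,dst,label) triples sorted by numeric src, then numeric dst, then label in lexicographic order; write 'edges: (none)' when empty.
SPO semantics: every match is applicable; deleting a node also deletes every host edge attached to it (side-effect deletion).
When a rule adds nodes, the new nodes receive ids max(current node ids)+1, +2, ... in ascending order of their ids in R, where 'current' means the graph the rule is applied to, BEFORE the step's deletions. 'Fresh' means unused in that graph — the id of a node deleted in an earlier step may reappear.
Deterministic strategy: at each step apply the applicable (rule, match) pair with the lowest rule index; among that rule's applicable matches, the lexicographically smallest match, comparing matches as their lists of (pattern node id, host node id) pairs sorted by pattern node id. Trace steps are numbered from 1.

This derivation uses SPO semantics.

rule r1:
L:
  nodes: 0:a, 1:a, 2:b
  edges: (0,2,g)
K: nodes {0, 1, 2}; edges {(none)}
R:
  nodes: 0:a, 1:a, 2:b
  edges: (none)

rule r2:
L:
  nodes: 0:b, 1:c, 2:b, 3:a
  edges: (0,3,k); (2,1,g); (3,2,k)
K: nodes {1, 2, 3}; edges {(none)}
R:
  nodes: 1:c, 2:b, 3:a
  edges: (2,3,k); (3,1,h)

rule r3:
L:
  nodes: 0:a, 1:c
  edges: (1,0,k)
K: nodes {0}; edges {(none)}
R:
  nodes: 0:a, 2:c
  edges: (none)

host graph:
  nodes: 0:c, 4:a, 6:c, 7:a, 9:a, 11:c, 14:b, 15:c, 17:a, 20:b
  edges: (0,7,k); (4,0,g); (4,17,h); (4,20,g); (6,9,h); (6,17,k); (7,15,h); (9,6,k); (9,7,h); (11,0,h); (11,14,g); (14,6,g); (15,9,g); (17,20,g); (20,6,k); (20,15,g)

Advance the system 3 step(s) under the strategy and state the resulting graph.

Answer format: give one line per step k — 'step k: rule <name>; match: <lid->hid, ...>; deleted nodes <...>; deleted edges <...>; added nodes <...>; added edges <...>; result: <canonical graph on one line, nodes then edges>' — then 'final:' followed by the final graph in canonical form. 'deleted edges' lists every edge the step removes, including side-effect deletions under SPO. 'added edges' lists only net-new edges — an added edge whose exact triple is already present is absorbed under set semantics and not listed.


step 1: rule r1; match: 0->4, 1->7, 2->20; deleted nodes (none); deleted edges (4,20,g); added nodes (none); added edges (none); result: nodes: 0:c, 4:a, 6:c, 7:a, 9:a, 11:c, 14:b, 15:c, 17:a, 20:b edges: (0,7,k); (4,0,g); (4,17,h); (6,9,h); (6,17,k); (7,15,h); (9,6,k); (9,7,h); (11,0,h); (11,14,g); (14,6,g); (15,9,g); (17,20,g); (20,6,k); (20,15,g)
step 2: rule r1; match: 0->17, 1->4, 2->20; deleted nodes (none); deleted edges (17,20,g); added nodes (none); added edges (none); result: nodes: 0:c, 4:a, 6:c, 7:a, 9:a, 11:c, 14:b, 15:c, 17:a, 20:b edges: (0,7,k); (4,0,g); (4,17,h); (6,9,h); (6,17,k); (7,15,h); (9,6,k); (9,7,h); (11,0,h); (11,14,g); (14,6,g); (15,9,g); (20,6,k); (20,15,g)
step 3: rule r3; match: 0->7, 1->0; deleted nodes 0; deleted edges (0,7,k); (4,0,g); (11,0,h); added nodes 21; added edges (none); result: nodes: 4:a, 6:c, 7:a, 9:a, 11:c, 14:b, 15:c, 17:a, 20:b, 21:c edges: (4,17,h); (6,9,h); (6,17,k); (7,15,h); (9,6,k); (9,7,h); (11,14,g); (14,6,g); (15,9,g); (20,6,k); (20,15,g)
final:
nodes: 4:a, 6:c, 7:a, 9:a, 11:c, 14:b, 15:c, 17:a, 20:b, 21:c
edges: (4,17,h); (6,9,h); (6,17,k); (7,15,h); (9,6,k); (9,7,h); (11,14,g); (14,6,g); (15,9,g); (20,6,k); (20,15,g)


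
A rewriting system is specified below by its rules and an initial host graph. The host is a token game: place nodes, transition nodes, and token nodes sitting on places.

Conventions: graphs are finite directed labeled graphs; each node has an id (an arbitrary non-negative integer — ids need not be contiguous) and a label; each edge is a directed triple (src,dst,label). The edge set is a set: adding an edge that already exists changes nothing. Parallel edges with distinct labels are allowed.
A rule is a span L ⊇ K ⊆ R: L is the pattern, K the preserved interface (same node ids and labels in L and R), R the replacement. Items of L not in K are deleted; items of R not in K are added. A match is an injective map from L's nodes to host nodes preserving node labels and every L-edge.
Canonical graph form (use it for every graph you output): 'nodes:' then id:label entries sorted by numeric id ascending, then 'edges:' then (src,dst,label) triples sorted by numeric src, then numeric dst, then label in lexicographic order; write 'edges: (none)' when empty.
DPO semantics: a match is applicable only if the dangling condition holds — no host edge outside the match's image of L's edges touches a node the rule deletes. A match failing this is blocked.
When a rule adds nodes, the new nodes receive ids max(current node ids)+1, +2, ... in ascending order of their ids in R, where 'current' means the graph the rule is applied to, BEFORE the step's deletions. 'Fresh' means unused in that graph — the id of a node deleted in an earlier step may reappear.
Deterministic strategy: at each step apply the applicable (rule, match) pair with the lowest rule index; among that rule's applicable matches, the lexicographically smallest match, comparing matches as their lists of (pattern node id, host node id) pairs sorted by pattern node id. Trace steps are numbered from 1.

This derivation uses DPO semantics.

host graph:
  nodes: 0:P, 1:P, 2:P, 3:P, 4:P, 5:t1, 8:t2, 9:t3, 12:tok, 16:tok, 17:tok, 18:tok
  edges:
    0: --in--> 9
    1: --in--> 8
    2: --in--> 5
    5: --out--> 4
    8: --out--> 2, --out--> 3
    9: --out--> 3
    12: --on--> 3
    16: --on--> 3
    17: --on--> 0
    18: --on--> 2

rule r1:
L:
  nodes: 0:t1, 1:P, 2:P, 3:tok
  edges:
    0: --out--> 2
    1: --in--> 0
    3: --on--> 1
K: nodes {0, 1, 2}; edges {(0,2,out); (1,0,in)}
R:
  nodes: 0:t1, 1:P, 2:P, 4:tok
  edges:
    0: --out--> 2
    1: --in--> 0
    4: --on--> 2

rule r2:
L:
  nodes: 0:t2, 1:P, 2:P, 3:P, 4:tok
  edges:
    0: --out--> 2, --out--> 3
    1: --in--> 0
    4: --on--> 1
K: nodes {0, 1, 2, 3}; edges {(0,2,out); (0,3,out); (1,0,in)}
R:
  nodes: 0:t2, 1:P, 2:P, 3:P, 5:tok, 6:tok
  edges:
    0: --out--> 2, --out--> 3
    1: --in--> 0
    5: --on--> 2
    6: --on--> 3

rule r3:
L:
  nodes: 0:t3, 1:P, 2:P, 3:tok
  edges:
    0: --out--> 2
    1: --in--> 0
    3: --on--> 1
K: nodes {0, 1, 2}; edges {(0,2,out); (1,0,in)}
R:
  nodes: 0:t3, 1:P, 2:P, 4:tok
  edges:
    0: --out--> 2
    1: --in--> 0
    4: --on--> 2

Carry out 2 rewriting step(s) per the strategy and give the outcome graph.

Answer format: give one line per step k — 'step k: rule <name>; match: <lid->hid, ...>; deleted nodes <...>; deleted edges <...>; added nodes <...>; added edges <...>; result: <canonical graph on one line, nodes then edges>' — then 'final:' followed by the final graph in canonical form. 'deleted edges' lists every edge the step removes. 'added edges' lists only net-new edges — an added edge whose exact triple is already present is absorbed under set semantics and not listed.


step 1: rule r1; match: 0->5, 1->2, 2->4, 3->18; deleted nodes 18; deleted edges (18,2,on); added nodes 19; added edges (19,4,on); result: nodes: 0:P, 1:P, 2:P, 3:P, 4:P, 5:t1, 8:t2, 9:t3, 12:tok, 16:tok, 17:tok, 19:tok edges: (0,9,in); (1,8,in); (2,5,in); (5,4,out); (8,2,out); (8,3,out); (9,3,out); (12,3,on); (16,3,on); (17,0,on); (19,4,on)
step 2: rule r3; match: 0->9, 1->0, 2->3, 3->17; deleted nodes 17; deleted edges (17,0,on); added nodes 20; added edges (20,3,on); result: nodes: 0:P, 1:P, 2:P, 3:P, 4:P, 5:t1, 8:t2, 9:t3, 12:tok, 16:tok, 19:tok, 20:tok edges: (0,9,in); (1,8,in); (2,5,in); (5,4,out); (8,2,out); (8,3,out); (9,3,out); (12,3,on); (16,3,on); (19,4,on); (20,3,on)
final:
nodes: 0:P, 1:P, 2:P, 3:P, 4:P, 5:t1, 8:t2, 9:t3, 12:tok, 16:tok, 19:tok, 20:tok
edges: (0,9,in); (1,8,in); (2,5,in); (5,4,out); (8,2,out); (8,3,out); (9,3,out); (12,3,on); (16,3,on); (19,4,on); (20,3,on)


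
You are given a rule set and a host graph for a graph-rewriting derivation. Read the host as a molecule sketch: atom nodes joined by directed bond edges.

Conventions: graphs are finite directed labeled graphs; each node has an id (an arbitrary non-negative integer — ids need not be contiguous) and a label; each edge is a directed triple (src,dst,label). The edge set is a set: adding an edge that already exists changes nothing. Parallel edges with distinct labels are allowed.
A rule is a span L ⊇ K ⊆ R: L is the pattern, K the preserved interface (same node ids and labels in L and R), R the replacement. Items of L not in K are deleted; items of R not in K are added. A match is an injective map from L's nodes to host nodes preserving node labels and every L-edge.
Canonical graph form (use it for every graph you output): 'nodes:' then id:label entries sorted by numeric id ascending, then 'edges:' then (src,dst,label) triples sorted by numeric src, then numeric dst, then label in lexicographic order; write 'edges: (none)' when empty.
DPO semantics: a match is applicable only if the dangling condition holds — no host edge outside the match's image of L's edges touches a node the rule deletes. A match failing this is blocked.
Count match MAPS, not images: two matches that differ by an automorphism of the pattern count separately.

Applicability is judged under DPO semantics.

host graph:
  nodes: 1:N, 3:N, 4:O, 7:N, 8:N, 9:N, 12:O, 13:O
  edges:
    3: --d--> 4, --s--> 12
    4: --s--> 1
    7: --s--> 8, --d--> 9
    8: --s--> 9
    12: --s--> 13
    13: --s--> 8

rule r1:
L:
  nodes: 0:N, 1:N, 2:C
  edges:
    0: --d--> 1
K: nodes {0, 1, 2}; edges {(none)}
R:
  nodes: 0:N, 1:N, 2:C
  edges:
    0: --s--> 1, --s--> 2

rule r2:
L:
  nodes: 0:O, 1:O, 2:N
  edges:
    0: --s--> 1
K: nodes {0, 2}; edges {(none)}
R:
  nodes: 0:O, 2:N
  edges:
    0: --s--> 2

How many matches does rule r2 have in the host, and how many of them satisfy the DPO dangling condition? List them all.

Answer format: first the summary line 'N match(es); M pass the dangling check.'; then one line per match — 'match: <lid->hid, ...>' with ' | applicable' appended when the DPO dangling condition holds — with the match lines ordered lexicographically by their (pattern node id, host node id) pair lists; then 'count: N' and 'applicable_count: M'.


5 match(es); 0 pass the dangling check.
match: 0->12, 1->13, 2->1
match: 0->12, 1->13, 2->3
match: 0->12, 1->13, 2->7
match: 0->12, 1->13, 2->8
match: 0->12, 1->13, 2->9
count: 5
applicable_count: 0


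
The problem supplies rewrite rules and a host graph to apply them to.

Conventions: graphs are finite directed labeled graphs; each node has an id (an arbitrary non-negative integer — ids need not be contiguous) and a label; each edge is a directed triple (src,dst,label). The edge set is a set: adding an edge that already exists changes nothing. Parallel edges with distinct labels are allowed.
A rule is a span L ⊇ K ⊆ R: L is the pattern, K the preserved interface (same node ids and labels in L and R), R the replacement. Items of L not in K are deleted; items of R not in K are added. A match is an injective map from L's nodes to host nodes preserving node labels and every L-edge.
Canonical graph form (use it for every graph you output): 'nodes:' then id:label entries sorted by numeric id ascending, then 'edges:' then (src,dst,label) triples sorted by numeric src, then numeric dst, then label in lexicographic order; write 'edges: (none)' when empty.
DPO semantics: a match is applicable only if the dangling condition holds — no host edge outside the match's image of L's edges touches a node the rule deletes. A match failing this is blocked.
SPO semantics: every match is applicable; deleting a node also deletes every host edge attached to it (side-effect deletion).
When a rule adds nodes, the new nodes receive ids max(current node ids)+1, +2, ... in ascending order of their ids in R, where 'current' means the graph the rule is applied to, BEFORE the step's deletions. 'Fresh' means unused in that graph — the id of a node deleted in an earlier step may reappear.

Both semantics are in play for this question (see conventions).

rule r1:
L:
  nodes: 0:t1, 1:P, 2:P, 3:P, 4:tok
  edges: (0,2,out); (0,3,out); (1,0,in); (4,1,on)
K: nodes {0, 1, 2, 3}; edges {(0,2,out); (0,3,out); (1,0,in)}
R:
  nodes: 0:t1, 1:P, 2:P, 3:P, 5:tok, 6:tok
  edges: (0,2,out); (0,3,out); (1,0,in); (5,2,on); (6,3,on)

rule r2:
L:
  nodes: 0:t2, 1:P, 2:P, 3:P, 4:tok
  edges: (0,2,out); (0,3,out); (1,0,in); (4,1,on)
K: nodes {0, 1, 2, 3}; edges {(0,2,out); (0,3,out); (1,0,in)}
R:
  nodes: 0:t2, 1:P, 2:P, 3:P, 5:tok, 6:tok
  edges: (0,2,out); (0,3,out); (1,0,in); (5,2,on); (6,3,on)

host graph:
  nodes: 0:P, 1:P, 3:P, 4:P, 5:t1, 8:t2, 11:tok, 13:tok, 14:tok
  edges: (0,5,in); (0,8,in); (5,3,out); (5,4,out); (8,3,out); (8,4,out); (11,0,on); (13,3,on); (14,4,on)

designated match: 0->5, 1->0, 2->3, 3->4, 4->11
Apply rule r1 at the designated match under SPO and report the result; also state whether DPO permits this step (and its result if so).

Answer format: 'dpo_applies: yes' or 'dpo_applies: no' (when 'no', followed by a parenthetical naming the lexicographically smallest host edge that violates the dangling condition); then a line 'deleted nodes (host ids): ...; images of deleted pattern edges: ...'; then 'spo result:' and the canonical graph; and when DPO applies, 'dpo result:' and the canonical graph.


dpo_applies: yes
deleted nodes (host ids): 11; images of deleted pattern edges: (11,0,on)
spo result:
nodes: 0:P, 1:P, 3:P, 4:P, 5:t1, 8:t2, 13:tok, 14:tok, 15:tok, 16:tok
edges: (0,5,in); (0,8,in); (5,3,out); (5,4,out); (8,3,out); (8,4,out); (13,3,on); (14,4,on); (15,3,on); (16,4,on)
dpo result:
nodes: 0:P, 1:P, 3:P, 4:P, 5:t1, 8:t2, 13:tok, 14:tok, 15:tok, 16:tok
edges: (0,5,in); (0,8,in); (5,3,out); (5,4,out); (8,3,out); (8,4,out); (13,3,on); (14,4,on); (15,3,on); (16,4,on)


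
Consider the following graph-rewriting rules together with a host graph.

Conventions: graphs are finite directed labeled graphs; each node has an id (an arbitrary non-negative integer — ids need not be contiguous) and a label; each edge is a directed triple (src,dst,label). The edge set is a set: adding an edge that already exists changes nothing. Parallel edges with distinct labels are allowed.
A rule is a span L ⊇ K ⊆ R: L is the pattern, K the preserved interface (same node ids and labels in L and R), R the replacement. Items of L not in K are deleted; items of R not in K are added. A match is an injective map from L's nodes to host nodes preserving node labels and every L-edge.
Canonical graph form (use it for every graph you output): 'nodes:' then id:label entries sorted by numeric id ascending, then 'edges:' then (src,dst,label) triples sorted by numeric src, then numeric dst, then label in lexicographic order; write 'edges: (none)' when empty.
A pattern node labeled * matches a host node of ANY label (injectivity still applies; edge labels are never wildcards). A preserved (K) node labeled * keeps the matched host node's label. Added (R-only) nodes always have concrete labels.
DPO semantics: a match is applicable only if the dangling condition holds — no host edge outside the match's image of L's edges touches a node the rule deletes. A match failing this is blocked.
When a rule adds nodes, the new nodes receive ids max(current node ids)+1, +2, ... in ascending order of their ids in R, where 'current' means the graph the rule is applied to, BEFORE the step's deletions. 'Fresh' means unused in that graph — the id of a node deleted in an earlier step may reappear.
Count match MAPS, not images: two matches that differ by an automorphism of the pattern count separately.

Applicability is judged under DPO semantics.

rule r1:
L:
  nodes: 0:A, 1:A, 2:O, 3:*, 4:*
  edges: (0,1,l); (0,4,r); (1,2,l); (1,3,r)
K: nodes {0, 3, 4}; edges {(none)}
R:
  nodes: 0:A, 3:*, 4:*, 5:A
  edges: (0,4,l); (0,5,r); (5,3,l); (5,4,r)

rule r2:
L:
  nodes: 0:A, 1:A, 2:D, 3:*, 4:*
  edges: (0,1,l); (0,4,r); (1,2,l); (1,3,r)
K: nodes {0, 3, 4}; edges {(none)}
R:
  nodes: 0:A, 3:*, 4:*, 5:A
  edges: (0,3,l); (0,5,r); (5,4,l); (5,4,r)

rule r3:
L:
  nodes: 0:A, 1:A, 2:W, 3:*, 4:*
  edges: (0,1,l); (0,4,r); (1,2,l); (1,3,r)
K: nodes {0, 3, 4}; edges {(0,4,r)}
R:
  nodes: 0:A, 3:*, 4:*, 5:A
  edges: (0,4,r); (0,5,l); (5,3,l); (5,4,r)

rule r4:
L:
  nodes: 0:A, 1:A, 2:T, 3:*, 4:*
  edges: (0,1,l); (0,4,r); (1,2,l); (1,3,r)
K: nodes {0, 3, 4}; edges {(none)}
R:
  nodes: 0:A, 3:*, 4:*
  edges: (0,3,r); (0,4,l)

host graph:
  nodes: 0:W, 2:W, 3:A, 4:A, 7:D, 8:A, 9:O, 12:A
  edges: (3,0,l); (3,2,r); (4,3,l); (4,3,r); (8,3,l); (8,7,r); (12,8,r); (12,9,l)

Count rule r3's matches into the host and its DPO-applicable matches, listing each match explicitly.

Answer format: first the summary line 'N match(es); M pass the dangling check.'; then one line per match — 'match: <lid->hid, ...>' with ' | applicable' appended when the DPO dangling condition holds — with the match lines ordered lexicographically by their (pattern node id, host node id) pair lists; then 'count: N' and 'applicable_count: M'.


1 match(es); 0 pass the dangling check.
match: 0->8, 1->3, 2->0, 3->2, 4->7
count: 1
applicable_count: 0
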